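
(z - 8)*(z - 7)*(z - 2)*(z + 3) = z^4 - 14*z^3 + 35*z^2 + 146*z - 336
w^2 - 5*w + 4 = (w - 4)*(w - 1)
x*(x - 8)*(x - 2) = x^3 - 10*x^2 + 16*x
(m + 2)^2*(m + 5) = m^3 + 9*m^2 + 24*m + 20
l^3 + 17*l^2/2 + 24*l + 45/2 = (l + 5/2)*(l + 3)^2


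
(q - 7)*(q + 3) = q^2 - 4*q - 21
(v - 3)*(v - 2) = v^2 - 5*v + 6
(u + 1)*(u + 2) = u^2 + 3*u + 2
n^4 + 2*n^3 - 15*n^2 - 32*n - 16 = (n - 4)*(n + 1)^2*(n + 4)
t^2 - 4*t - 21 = (t - 7)*(t + 3)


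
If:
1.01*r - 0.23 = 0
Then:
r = 0.23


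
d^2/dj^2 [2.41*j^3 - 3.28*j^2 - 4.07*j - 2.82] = 14.46*j - 6.56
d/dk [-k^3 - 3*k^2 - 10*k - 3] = -3*k^2 - 6*k - 10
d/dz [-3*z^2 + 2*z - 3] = 2 - 6*z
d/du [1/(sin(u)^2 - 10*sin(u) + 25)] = -2*cos(u)/(sin(u) - 5)^3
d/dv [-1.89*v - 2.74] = -1.89000000000000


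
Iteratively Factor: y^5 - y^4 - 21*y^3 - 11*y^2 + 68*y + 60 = (y - 5)*(y^4 + 4*y^3 - y^2 - 16*y - 12) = (y - 5)*(y + 3)*(y^3 + y^2 - 4*y - 4) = (y - 5)*(y + 2)*(y + 3)*(y^2 - y - 2) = (y - 5)*(y + 1)*(y + 2)*(y + 3)*(y - 2)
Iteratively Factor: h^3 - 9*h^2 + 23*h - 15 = (h - 3)*(h^2 - 6*h + 5) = (h - 5)*(h - 3)*(h - 1)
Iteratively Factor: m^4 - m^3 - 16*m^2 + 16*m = (m - 1)*(m^3 - 16*m) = (m - 1)*(m + 4)*(m^2 - 4*m) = (m - 4)*(m - 1)*(m + 4)*(m)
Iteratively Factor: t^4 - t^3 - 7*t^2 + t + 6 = (t + 1)*(t^3 - 2*t^2 - 5*t + 6) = (t + 1)*(t + 2)*(t^2 - 4*t + 3) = (t - 3)*(t + 1)*(t + 2)*(t - 1)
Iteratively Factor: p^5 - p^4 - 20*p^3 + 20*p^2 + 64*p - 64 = (p - 4)*(p^4 + 3*p^3 - 8*p^2 - 12*p + 16) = (p - 4)*(p + 4)*(p^3 - p^2 - 4*p + 4) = (p - 4)*(p - 1)*(p + 4)*(p^2 - 4) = (p - 4)*(p - 1)*(p + 2)*(p + 4)*(p - 2)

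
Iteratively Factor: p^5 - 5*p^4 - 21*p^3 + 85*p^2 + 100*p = (p - 5)*(p^4 - 21*p^2 - 20*p) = (p - 5)*(p + 1)*(p^3 - p^2 - 20*p) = (p - 5)^2*(p + 1)*(p^2 + 4*p) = p*(p - 5)^2*(p + 1)*(p + 4)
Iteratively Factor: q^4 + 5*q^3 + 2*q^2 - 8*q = (q + 4)*(q^3 + q^2 - 2*q) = q*(q + 4)*(q^2 + q - 2) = q*(q + 2)*(q + 4)*(q - 1)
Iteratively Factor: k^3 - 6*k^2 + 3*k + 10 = (k - 5)*(k^2 - k - 2) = (k - 5)*(k + 1)*(k - 2)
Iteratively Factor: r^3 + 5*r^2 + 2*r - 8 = (r - 1)*(r^2 + 6*r + 8) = (r - 1)*(r + 4)*(r + 2)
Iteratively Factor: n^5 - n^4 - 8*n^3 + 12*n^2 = (n)*(n^4 - n^3 - 8*n^2 + 12*n) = n^2*(n^3 - n^2 - 8*n + 12) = n^2*(n - 2)*(n^2 + n - 6) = n^2*(n - 2)*(n + 3)*(n - 2)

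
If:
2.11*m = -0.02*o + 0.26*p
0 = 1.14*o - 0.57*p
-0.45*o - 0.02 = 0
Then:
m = -0.01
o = -0.04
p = -0.09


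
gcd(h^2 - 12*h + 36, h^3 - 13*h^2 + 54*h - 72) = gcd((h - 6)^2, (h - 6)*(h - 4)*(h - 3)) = h - 6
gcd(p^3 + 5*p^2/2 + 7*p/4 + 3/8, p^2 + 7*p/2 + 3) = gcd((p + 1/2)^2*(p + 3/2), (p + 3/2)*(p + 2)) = p + 3/2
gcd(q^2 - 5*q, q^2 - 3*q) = q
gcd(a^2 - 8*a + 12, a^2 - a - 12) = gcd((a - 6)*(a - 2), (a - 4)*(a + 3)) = 1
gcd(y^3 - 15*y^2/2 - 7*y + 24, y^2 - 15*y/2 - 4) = y - 8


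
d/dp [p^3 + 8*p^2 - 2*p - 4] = 3*p^2 + 16*p - 2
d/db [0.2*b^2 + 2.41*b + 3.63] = 0.4*b + 2.41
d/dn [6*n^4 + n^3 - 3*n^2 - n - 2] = 24*n^3 + 3*n^2 - 6*n - 1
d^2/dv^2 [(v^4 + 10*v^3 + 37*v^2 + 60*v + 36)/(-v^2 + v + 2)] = 2*(-v^6 + 3*v^5 + 3*v^4 - 143*v^3 - 414*v^2 - 372*v - 136)/(v^6 - 3*v^5 - 3*v^4 + 11*v^3 + 6*v^2 - 12*v - 8)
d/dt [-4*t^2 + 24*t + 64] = 24 - 8*t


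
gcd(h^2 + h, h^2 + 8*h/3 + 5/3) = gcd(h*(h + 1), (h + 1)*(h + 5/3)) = h + 1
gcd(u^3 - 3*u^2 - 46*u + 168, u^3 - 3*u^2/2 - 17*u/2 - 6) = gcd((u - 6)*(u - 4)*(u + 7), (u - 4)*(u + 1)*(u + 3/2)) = u - 4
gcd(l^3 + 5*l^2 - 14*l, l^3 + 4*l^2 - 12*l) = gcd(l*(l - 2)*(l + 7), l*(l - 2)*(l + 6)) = l^2 - 2*l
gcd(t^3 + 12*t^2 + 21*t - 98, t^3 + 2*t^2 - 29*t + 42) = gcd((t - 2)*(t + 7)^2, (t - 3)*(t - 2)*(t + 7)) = t^2 + 5*t - 14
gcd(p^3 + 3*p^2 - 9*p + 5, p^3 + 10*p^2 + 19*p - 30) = p^2 + 4*p - 5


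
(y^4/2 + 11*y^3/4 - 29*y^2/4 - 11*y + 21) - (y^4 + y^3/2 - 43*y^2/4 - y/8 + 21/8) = -y^4/2 + 9*y^3/4 + 7*y^2/2 - 87*y/8 + 147/8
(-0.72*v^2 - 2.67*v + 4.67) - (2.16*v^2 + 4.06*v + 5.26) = -2.88*v^2 - 6.73*v - 0.59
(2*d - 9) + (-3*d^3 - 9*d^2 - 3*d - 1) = -3*d^3 - 9*d^2 - d - 10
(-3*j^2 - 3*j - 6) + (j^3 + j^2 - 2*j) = j^3 - 2*j^2 - 5*j - 6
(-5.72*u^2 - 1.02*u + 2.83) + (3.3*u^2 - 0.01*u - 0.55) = -2.42*u^2 - 1.03*u + 2.28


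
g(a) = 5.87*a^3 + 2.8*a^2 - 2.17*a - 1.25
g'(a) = 17.61*a^2 + 5.6*a - 2.17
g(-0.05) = -1.14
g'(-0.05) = -2.41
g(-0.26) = -0.60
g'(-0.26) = -2.44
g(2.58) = 112.60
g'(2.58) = 129.50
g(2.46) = 97.74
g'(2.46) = 118.17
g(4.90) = 745.94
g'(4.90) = 448.09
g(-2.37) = -58.52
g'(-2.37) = 83.47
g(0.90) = 3.34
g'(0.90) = 17.13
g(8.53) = 3827.19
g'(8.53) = 1326.92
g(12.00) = 10519.27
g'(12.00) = 2600.87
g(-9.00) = -4034.15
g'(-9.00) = 1373.84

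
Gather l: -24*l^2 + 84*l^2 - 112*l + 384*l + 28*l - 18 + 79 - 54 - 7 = 60*l^2 + 300*l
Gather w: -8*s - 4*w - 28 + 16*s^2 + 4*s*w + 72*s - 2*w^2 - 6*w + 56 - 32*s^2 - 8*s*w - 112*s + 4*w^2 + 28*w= -16*s^2 - 48*s + 2*w^2 + w*(18 - 4*s) + 28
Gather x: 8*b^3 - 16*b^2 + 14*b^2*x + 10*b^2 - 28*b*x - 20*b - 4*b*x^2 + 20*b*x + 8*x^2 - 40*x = 8*b^3 - 6*b^2 - 20*b + x^2*(8 - 4*b) + x*(14*b^2 - 8*b - 40)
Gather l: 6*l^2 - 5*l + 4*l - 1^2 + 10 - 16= 6*l^2 - l - 7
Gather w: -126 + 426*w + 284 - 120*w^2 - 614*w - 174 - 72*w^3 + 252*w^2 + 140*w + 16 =-72*w^3 + 132*w^2 - 48*w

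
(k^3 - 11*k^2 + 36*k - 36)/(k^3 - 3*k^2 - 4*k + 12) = (k - 6)/(k + 2)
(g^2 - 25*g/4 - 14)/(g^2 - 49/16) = 4*(g - 8)/(4*g - 7)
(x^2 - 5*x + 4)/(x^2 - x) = (x - 4)/x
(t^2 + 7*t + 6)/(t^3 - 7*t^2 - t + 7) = (t + 6)/(t^2 - 8*t + 7)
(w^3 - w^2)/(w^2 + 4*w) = w*(w - 1)/(w + 4)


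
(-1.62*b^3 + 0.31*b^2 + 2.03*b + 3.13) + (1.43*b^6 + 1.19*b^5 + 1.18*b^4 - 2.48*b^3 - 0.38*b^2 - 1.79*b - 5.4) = 1.43*b^6 + 1.19*b^5 + 1.18*b^4 - 4.1*b^3 - 0.07*b^2 + 0.24*b - 2.27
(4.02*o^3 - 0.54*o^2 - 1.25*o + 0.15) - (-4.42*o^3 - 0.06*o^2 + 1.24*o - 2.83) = 8.44*o^3 - 0.48*o^2 - 2.49*o + 2.98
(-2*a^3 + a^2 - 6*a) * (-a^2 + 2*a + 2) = 2*a^5 - 5*a^4 + 4*a^3 - 10*a^2 - 12*a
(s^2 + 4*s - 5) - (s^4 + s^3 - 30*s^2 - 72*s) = -s^4 - s^3 + 31*s^2 + 76*s - 5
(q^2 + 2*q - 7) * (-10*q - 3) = -10*q^3 - 23*q^2 + 64*q + 21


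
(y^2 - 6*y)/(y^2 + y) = (y - 6)/(y + 1)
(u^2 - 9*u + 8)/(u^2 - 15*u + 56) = (u - 1)/(u - 7)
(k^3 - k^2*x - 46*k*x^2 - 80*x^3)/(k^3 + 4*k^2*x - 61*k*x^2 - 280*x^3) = (k + 2*x)/(k + 7*x)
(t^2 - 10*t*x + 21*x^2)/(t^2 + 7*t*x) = (t^2 - 10*t*x + 21*x^2)/(t*(t + 7*x))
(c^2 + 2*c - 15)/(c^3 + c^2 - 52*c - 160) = (c - 3)/(c^2 - 4*c - 32)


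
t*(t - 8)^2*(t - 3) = t^4 - 19*t^3 + 112*t^2 - 192*t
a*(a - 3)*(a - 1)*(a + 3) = a^4 - a^3 - 9*a^2 + 9*a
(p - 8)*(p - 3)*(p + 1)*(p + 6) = p^4 - 4*p^3 - 47*p^2 + 102*p + 144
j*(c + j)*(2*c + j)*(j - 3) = 2*c^2*j^2 - 6*c^2*j + 3*c*j^3 - 9*c*j^2 + j^4 - 3*j^3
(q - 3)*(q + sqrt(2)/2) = q^2 - 3*q + sqrt(2)*q/2 - 3*sqrt(2)/2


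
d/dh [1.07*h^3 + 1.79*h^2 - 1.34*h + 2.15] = 3.21*h^2 + 3.58*h - 1.34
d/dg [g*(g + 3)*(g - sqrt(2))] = g*(g + 3) + g*(g - sqrt(2)) + (g + 3)*(g - sqrt(2))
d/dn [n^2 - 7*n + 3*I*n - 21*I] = 2*n - 7 + 3*I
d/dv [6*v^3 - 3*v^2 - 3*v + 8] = 18*v^2 - 6*v - 3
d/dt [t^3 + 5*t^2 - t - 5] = 3*t^2 + 10*t - 1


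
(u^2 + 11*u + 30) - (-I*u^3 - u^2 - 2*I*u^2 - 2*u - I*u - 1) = I*u^3 + 2*u^2 + 2*I*u^2 + 13*u + I*u + 31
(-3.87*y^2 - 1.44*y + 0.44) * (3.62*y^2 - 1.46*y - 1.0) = -14.0094*y^4 + 0.4374*y^3 + 7.5652*y^2 + 0.7976*y - 0.44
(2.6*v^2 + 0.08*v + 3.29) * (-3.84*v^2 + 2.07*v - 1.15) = -9.984*v^4 + 5.0748*v^3 - 15.458*v^2 + 6.7183*v - 3.7835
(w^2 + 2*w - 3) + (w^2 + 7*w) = 2*w^2 + 9*w - 3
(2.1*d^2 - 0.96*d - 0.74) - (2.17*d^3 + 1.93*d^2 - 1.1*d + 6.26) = -2.17*d^3 + 0.17*d^2 + 0.14*d - 7.0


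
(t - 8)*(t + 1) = t^2 - 7*t - 8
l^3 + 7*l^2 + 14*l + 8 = (l + 1)*(l + 2)*(l + 4)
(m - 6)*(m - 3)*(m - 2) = m^3 - 11*m^2 + 36*m - 36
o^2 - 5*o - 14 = (o - 7)*(o + 2)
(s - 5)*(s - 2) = s^2 - 7*s + 10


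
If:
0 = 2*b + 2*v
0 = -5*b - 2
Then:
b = -2/5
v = 2/5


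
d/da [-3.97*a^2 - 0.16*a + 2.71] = -7.94*a - 0.16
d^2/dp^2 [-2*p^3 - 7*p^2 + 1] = -12*p - 14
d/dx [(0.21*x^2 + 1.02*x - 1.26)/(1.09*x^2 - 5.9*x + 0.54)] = (-2.3508*x^2 + 2.9736*x - 6.8832)/(1.1881*x^4 - 12.862*x^3 + 35.9872*x^2 - 6.372*x + 0.2916)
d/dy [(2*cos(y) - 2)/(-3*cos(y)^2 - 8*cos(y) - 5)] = 2*(-3*cos(y)^2 + 6*cos(y) + 13)*sin(y)/((cos(y) + 1)^2*(3*cos(y) + 5)^2)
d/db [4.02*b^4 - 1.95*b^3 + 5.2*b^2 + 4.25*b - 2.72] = 16.08*b^3 - 5.85*b^2 + 10.4*b + 4.25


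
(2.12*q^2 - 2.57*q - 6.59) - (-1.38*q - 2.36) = 2.12*q^2 - 1.19*q - 4.23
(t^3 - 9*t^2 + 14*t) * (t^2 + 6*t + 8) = t^5 - 3*t^4 - 32*t^3 + 12*t^2 + 112*t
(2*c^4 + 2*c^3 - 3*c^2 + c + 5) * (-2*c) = -4*c^5 - 4*c^4 + 6*c^3 - 2*c^2 - 10*c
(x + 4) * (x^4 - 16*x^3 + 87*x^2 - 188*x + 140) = x^5 - 12*x^4 + 23*x^3 + 160*x^2 - 612*x + 560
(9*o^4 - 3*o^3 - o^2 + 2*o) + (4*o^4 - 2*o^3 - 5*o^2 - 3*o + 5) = 13*o^4 - 5*o^3 - 6*o^2 - o + 5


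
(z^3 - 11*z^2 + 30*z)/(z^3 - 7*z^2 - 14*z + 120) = z/(z + 4)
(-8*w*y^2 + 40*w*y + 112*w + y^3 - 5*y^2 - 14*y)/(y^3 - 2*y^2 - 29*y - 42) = (-8*w + y)/(y + 3)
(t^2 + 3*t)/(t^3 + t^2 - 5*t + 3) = t/(t^2 - 2*t + 1)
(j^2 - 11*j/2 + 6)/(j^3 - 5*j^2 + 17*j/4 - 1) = 2*(2*j - 3)/(4*j^2 - 4*j + 1)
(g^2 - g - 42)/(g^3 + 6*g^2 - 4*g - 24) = (g - 7)/(g^2 - 4)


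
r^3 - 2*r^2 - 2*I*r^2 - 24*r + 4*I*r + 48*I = (r - 6)*(r + 4)*(r - 2*I)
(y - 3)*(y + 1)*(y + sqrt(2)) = y^3 - 2*y^2 + sqrt(2)*y^2 - 3*y - 2*sqrt(2)*y - 3*sqrt(2)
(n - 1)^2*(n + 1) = n^3 - n^2 - n + 1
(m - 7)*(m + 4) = m^2 - 3*m - 28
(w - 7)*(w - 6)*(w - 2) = w^3 - 15*w^2 + 68*w - 84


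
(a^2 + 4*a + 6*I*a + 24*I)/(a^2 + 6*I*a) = (a + 4)/a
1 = 1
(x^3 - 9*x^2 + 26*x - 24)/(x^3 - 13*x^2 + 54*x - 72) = (x - 2)/(x - 6)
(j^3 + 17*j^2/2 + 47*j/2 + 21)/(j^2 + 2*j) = j + 13/2 + 21/(2*j)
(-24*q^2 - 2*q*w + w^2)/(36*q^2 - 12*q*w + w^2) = (-4*q - w)/(6*q - w)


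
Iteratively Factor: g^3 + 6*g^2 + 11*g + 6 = (g + 3)*(g^2 + 3*g + 2) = (g + 1)*(g + 3)*(g + 2)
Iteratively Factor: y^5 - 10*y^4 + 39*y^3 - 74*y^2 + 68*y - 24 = (y - 2)*(y^4 - 8*y^3 + 23*y^2 - 28*y + 12) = (y - 2)^2*(y^3 - 6*y^2 + 11*y - 6) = (y - 2)^3*(y^2 - 4*y + 3) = (y - 3)*(y - 2)^3*(y - 1)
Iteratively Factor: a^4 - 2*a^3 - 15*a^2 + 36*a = (a + 4)*(a^3 - 6*a^2 + 9*a) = (a - 3)*(a + 4)*(a^2 - 3*a) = (a - 3)^2*(a + 4)*(a)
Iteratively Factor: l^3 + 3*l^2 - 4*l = (l + 4)*(l^2 - l) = l*(l + 4)*(l - 1)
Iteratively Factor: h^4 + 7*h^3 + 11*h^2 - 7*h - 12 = (h + 4)*(h^3 + 3*h^2 - h - 3) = (h - 1)*(h + 4)*(h^2 + 4*h + 3) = (h - 1)*(h + 1)*(h + 4)*(h + 3)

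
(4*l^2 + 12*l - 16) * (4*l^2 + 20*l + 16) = 16*l^4 + 128*l^3 + 240*l^2 - 128*l - 256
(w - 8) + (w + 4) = 2*w - 4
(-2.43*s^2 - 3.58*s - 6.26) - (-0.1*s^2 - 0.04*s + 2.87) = -2.33*s^2 - 3.54*s - 9.13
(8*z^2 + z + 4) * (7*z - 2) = 56*z^3 - 9*z^2 + 26*z - 8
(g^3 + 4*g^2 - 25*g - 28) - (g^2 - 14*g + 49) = g^3 + 3*g^2 - 11*g - 77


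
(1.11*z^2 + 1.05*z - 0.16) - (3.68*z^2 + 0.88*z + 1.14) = -2.57*z^2 + 0.17*z - 1.3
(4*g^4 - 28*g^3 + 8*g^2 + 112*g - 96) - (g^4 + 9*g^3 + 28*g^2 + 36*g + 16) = 3*g^4 - 37*g^3 - 20*g^2 + 76*g - 112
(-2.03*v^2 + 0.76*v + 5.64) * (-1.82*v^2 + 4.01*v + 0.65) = 3.6946*v^4 - 9.5235*v^3 - 8.5367*v^2 + 23.1104*v + 3.666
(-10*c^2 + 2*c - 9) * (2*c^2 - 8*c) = -20*c^4 + 84*c^3 - 34*c^2 + 72*c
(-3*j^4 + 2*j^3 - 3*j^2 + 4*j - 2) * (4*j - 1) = -12*j^5 + 11*j^4 - 14*j^3 + 19*j^2 - 12*j + 2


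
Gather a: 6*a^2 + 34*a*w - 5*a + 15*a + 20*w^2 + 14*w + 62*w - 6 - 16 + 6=6*a^2 + a*(34*w + 10) + 20*w^2 + 76*w - 16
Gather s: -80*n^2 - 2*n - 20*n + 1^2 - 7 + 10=-80*n^2 - 22*n + 4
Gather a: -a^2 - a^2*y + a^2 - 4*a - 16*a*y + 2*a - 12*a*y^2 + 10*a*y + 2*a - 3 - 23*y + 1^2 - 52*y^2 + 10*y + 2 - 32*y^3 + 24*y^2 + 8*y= -a^2*y + a*(-12*y^2 - 6*y) - 32*y^3 - 28*y^2 - 5*y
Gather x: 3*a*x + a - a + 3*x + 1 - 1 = x*(3*a + 3)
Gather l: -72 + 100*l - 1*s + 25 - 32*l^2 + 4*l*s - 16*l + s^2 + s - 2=-32*l^2 + l*(4*s + 84) + s^2 - 49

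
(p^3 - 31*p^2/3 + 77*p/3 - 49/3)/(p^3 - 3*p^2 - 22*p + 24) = (3*p^2 - 28*p + 49)/(3*(p^2 - 2*p - 24))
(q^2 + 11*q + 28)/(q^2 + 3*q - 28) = (q + 4)/(q - 4)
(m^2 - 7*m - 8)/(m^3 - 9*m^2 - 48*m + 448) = (m + 1)/(m^2 - m - 56)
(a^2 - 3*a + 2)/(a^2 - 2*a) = (a - 1)/a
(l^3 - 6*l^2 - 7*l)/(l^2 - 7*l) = l + 1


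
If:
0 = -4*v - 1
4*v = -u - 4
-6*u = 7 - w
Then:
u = -3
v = -1/4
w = -11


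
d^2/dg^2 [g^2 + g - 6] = 2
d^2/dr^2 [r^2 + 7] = 2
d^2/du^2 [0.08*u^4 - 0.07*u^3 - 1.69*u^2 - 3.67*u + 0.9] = 0.96*u^2 - 0.42*u - 3.38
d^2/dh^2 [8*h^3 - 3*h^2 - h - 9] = 48*h - 6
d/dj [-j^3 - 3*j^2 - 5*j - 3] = -3*j^2 - 6*j - 5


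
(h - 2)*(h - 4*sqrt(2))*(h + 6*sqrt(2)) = h^3 - 2*h^2 + 2*sqrt(2)*h^2 - 48*h - 4*sqrt(2)*h + 96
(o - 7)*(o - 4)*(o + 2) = o^3 - 9*o^2 + 6*o + 56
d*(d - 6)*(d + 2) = d^3 - 4*d^2 - 12*d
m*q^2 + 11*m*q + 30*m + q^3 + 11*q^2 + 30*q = (m + q)*(q + 5)*(q + 6)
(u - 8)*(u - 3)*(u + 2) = u^3 - 9*u^2 + 2*u + 48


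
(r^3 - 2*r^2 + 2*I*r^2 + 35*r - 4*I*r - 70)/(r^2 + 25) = (r^2 + r*(-2 + 7*I) - 14*I)/(r + 5*I)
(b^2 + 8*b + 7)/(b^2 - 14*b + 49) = (b^2 + 8*b + 7)/(b^2 - 14*b + 49)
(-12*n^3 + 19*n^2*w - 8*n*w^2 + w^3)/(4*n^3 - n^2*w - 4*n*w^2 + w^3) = (-3*n + w)/(n + w)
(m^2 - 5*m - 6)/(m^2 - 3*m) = (m^2 - 5*m - 6)/(m*(m - 3))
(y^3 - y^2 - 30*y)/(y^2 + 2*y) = (y^2 - y - 30)/(y + 2)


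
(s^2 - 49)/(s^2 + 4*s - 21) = (s - 7)/(s - 3)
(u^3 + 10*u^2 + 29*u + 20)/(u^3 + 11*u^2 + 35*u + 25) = (u + 4)/(u + 5)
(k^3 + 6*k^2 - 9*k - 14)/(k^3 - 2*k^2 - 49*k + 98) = (k + 1)/(k - 7)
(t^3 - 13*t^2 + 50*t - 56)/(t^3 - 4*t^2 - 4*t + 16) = (t - 7)/(t + 2)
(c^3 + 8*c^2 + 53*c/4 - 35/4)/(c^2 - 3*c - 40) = (c^2 + 3*c - 7/4)/(c - 8)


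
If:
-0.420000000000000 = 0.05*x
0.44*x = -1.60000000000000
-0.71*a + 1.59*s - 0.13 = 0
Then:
No Solution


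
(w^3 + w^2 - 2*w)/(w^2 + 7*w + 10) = w*(w - 1)/(w + 5)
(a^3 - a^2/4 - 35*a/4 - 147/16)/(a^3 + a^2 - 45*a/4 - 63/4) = (a + 7/4)/(a + 3)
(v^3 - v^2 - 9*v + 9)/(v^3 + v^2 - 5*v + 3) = (v - 3)/(v - 1)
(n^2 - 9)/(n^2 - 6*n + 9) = (n + 3)/(n - 3)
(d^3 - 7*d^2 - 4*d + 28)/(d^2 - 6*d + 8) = (d^2 - 5*d - 14)/(d - 4)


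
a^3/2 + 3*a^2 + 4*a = a*(a/2 + 1)*(a + 4)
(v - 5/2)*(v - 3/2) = v^2 - 4*v + 15/4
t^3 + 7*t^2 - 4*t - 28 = (t - 2)*(t + 2)*(t + 7)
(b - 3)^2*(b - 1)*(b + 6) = b^4 - b^3 - 27*b^2 + 81*b - 54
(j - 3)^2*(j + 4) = j^3 - 2*j^2 - 15*j + 36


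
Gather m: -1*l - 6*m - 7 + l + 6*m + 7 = 0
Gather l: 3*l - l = 2*l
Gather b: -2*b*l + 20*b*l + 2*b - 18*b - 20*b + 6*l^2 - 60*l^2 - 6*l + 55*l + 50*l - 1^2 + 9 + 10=b*(18*l - 36) - 54*l^2 + 99*l + 18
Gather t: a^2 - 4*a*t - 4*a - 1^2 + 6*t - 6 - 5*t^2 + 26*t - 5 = a^2 - 4*a - 5*t^2 + t*(32 - 4*a) - 12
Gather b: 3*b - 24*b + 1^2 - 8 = -21*b - 7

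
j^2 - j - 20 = (j - 5)*(j + 4)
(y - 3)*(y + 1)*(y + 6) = y^3 + 4*y^2 - 15*y - 18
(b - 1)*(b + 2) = b^2 + b - 2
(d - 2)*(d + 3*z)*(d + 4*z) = d^3 + 7*d^2*z - 2*d^2 + 12*d*z^2 - 14*d*z - 24*z^2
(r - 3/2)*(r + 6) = r^2 + 9*r/2 - 9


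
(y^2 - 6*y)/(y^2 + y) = (y - 6)/(y + 1)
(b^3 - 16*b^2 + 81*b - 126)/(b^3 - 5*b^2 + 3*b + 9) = (b^2 - 13*b + 42)/(b^2 - 2*b - 3)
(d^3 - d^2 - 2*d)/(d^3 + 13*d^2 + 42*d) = (d^2 - d - 2)/(d^2 + 13*d + 42)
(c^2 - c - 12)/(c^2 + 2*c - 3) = (c - 4)/(c - 1)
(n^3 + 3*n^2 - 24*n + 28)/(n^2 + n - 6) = (n^2 + 5*n - 14)/(n + 3)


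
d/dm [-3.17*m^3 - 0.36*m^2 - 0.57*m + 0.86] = -9.51*m^2 - 0.72*m - 0.57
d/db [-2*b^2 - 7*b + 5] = -4*b - 7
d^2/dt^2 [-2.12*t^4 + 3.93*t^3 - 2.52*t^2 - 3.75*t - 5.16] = -25.44*t^2 + 23.58*t - 5.04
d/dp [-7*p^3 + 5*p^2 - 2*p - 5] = -21*p^2 + 10*p - 2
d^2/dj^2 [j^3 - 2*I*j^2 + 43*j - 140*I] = 6*j - 4*I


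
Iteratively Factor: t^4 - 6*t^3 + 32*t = (t - 4)*(t^3 - 2*t^2 - 8*t) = (t - 4)^2*(t^2 + 2*t) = t*(t - 4)^2*(t + 2)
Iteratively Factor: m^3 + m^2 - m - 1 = (m + 1)*(m^2 - 1) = (m + 1)^2*(m - 1)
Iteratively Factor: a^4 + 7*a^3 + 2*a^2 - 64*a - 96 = (a - 3)*(a^3 + 10*a^2 + 32*a + 32) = (a - 3)*(a + 4)*(a^2 + 6*a + 8) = (a - 3)*(a + 2)*(a + 4)*(a + 4)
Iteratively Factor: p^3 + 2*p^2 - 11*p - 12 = (p + 4)*(p^2 - 2*p - 3) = (p + 1)*(p + 4)*(p - 3)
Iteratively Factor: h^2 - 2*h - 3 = (h - 3)*(h + 1)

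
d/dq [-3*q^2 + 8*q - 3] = 8 - 6*q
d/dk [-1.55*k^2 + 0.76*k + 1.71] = 0.76 - 3.1*k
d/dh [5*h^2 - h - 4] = 10*h - 1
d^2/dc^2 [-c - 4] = 0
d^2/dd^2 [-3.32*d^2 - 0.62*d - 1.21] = -6.64000000000000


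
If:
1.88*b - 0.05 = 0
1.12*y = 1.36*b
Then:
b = 0.03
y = 0.03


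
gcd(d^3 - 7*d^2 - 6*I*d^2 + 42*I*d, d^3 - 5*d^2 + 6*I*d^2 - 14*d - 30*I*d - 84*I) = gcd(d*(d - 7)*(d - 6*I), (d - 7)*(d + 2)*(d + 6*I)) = d - 7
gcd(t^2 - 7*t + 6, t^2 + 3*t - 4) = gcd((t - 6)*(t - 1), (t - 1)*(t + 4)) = t - 1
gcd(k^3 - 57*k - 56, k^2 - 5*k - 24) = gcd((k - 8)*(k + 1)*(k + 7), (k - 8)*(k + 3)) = k - 8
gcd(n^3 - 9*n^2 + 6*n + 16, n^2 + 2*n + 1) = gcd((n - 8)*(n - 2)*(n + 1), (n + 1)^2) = n + 1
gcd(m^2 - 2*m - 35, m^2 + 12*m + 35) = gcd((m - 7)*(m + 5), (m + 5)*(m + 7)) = m + 5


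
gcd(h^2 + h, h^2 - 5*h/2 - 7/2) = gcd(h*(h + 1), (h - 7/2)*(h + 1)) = h + 1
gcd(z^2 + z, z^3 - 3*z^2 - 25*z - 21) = z + 1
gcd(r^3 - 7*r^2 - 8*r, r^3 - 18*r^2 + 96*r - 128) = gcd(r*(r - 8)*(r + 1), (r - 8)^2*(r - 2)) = r - 8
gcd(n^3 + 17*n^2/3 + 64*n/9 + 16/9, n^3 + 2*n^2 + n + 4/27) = n^2 + 5*n/3 + 4/9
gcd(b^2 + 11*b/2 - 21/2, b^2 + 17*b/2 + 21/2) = b + 7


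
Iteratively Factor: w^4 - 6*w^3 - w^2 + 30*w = (w + 2)*(w^3 - 8*w^2 + 15*w) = w*(w + 2)*(w^2 - 8*w + 15) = w*(w - 3)*(w + 2)*(w - 5)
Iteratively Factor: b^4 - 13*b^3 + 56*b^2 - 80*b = (b)*(b^3 - 13*b^2 + 56*b - 80) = b*(b - 5)*(b^2 - 8*b + 16) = b*(b - 5)*(b - 4)*(b - 4)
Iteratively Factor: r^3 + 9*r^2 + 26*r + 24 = (r + 2)*(r^2 + 7*r + 12) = (r + 2)*(r + 4)*(r + 3)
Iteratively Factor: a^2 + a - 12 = (a + 4)*(a - 3)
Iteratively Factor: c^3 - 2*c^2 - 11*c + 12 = (c - 4)*(c^2 + 2*c - 3) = (c - 4)*(c + 3)*(c - 1)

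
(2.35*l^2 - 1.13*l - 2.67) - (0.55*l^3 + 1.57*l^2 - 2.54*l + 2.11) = -0.55*l^3 + 0.78*l^2 + 1.41*l - 4.78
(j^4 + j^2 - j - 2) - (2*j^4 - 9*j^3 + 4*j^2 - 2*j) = -j^4 + 9*j^3 - 3*j^2 + j - 2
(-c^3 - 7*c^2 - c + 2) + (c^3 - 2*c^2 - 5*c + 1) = -9*c^2 - 6*c + 3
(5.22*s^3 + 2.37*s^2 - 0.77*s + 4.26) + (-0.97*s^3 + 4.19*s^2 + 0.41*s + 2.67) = 4.25*s^3 + 6.56*s^2 - 0.36*s + 6.93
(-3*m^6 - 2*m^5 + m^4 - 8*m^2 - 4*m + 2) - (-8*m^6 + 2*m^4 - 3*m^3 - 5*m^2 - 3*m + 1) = 5*m^6 - 2*m^5 - m^4 + 3*m^3 - 3*m^2 - m + 1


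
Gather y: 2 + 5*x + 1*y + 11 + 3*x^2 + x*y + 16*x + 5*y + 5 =3*x^2 + 21*x + y*(x + 6) + 18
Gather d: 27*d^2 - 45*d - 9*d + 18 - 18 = 27*d^2 - 54*d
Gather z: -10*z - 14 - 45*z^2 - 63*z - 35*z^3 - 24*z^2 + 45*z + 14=-35*z^3 - 69*z^2 - 28*z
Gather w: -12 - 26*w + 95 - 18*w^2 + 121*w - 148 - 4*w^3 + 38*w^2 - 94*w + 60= -4*w^3 + 20*w^2 + w - 5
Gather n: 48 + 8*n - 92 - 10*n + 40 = -2*n - 4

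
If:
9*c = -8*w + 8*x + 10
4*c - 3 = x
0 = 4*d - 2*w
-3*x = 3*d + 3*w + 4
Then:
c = 206/399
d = -53/399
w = -106/399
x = -373/399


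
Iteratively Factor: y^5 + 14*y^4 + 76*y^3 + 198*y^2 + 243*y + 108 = (y + 3)*(y^4 + 11*y^3 + 43*y^2 + 69*y + 36) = (y + 3)^2*(y^3 + 8*y^2 + 19*y + 12) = (y + 3)^3*(y^2 + 5*y + 4) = (y + 3)^3*(y + 4)*(y + 1)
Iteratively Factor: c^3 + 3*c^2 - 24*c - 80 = (c + 4)*(c^2 - c - 20) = (c - 5)*(c + 4)*(c + 4)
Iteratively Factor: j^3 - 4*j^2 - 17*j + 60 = (j - 5)*(j^2 + j - 12) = (j - 5)*(j + 4)*(j - 3)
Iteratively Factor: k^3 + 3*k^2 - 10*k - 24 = (k - 3)*(k^2 + 6*k + 8) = (k - 3)*(k + 2)*(k + 4)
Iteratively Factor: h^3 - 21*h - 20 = (h - 5)*(h^2 + 5*h + 4) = (h - 5)*(h + 4)*(h + 1)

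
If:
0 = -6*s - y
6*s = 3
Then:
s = 1/2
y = -3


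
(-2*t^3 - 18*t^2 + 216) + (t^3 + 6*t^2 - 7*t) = -t^3 - 12*t^2 - 7*t + 216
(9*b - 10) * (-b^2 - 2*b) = -9*b^3 - 8*b^2 + 20*b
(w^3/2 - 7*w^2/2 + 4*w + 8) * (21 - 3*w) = -3*w^4/2 + 21*w^3 - 171*w^2/2 + 60*w + 168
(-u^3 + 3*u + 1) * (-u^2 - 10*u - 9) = u^5 + 10*u^4 + 6*u^3 - 31*u^2 - 37*u - 9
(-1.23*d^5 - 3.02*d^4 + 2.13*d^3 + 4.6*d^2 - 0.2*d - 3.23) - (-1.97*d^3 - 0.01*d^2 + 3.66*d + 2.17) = -1.23*d^5 - 3.02*d^4 + 4.1*d^3 + 4.61*d^2 - 3.86*d - 5.4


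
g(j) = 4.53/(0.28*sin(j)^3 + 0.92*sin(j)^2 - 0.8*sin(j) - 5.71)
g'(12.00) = 0.23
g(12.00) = -0.90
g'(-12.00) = -0.05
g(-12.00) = -0.78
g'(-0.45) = 0.22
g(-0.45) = -0.87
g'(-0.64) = 0.24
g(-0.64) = -0.91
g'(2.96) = -0.06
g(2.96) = -0.78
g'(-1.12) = 0.18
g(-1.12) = -1.02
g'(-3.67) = 0.04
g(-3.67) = -0.78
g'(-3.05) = -0.14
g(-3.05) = -0.80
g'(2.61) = 0.04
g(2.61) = -0.78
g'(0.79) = -0.09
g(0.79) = -0.79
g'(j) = 4.53*(-0.84*sin(j)^2*cos(j) - 1.84*sin(j)*cos(j) + 0.8*cos(j))/(0.28*sin(j)^3 + 0.92*sin(j)^2 - 0.8*sin(j) - 5.71)^2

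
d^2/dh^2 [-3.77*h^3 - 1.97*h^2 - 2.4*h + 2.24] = -22.62*h - 3.94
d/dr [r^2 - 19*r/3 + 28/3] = 2*r - 19/3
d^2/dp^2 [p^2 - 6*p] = 2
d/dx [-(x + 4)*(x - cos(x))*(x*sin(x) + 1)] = -(x + 4)*(x - cos(x))*(x*cos(x) + sin(x)) - (x + 4)*(x*sin(x) + 1)*(sin(x) + 1) - (x - cos(x))*(x*sin(x) + 1)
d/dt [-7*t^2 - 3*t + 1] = -14*t - 3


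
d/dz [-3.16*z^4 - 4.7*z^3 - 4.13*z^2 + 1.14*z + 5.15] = -12.64*z^3 - 14.1*z^2 - 8.26*z + 1.14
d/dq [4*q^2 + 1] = 8*q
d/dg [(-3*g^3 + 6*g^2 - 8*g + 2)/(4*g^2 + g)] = 2*(-6*g^4 - 3*g^3 + 19*g^2 - 8*g - 1)/(g^2*(16*g^2 + 8*g + 1))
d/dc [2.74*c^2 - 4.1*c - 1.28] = 5.48*c - 4.1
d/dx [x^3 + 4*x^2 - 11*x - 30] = 3*x^2 + 8*x - 11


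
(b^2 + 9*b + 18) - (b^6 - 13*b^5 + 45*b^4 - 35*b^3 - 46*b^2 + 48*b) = -b^6 + 13*b^5 - 45*b^4 + 35*b^3 + 47*b^2 - 39*b + 18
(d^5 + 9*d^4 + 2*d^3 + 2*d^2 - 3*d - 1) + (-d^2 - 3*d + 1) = d^5 + 9*d^4 + 2*d^3 + d^2 - 6*d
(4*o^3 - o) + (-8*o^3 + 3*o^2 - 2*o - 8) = -4*o^3 + 3*o^2 - 3*o - 8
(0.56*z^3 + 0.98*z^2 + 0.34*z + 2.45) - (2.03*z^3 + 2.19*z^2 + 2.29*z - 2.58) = -1.47*z^3 - 1.21*z^2 - 1.95*z + 5.03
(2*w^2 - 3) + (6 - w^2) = w^2 + 3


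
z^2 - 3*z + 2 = (z - 2)*(z - 1)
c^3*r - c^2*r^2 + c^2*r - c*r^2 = c*(c - r)*(c*r + r)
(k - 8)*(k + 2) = k^2 - 6*k - 16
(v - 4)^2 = v^2 - 8*v + 16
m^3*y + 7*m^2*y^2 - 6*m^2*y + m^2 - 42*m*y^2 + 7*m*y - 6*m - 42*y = (m - 6)*(m + 7*y)*(m*y + 1)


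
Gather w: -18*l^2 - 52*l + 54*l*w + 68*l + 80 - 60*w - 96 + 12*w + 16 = -18*l^2 + 16*l + w*(54*l - 48)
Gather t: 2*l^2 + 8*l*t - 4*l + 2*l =2*l^2 + 8*l*t - 2*l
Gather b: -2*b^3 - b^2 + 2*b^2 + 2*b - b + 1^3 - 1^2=-2*b^3 + b^2 + b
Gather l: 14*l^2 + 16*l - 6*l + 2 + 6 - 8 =14*l^2 + 10*l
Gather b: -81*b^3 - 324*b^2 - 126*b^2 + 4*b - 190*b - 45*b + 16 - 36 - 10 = -81*b^3 - 450*b^2 - 231*b - 30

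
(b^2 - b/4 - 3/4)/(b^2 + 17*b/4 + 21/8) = 2*(b - 1)/(2*b + 7)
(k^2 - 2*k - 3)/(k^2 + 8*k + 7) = (k - 3)/(k + 7)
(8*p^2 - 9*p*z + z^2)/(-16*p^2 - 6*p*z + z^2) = (-p + z)/(2*p + z)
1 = 1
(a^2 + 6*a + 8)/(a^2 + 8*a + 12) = (a + 4)/(a + 6)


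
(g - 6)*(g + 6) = g^2 - 36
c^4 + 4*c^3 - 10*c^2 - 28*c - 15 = (c - 3)*(c + 1)^2*(c + 5)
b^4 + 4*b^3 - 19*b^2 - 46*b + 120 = (b - 3)*(b - 2)*(b + 4)*(b + 5)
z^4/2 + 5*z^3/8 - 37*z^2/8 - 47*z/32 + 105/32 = (z/2 + 1/2)*(z - 5/2)*(z - 3/4)*(z + 7/2)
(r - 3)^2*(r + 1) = r^3 - 5*r^2 + 3*r + 9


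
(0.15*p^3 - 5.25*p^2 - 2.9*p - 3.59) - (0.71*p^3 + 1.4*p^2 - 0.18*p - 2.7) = -0.56*p^3 - 6.65*p^2 - 2.72*p - 0.89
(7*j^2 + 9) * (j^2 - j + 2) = 7*j^4 - 7*j^3 + 23*j^2 - 9*j + 18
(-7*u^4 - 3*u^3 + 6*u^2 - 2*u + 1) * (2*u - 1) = -14*u^5 + u^4 + 15*u^3 - 10*u^2 + 4*u - 1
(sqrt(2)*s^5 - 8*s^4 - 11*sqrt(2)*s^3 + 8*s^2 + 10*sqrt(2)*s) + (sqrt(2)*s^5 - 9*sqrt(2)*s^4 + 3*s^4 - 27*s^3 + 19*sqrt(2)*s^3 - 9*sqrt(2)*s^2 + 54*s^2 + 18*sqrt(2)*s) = 2*sqrt(2)*s^5 - 9*sqrt(2)*s^4 - 5*s^4 - 27*s^3 + 8*sqrt(2)*s^3 - 9*sqrt(2)*s^2 + 62*s^2 + 28*sqrt(2)*s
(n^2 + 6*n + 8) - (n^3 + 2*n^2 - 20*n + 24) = -n^3 - n^2 + 26*n - 16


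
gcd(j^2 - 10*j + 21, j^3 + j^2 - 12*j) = j - 3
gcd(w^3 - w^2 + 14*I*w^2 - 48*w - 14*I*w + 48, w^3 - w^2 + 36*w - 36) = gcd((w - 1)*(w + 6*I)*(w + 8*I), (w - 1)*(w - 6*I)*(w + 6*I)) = w^2 + w*(-1 + 6*I) - 6*I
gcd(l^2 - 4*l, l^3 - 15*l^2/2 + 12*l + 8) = l - 4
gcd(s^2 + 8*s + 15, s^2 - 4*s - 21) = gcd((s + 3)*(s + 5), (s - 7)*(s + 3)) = s + 3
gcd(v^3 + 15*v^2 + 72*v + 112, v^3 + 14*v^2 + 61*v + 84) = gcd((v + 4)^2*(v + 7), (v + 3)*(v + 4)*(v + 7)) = v^2 + 11*v + 28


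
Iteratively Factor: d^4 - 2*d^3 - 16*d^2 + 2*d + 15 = (d + 1)*(d^3 - 3*d^2 - 13*d + 15) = (d - 5)*(d + 1)*(d^2 + 2*d - 3) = (d - 5)*(d - 1)*(d + 1)*(d + 3)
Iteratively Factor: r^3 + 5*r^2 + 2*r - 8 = (r + 4)*(r^2 + r - 2) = (r - 1)*(r + 4)*(r + 2)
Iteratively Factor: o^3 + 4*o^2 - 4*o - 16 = (o + 4)*(o^2 - 4) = (o + 2)*(o + 4)*(o - 2)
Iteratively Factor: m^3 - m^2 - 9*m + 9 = (m - 1)*(m^2 - 9) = (m - 1)*(m + 3)*(m - 3)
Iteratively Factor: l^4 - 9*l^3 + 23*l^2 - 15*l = (l - 1)*(l^3 - 8*l^2 + 15*l) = (l - 3)*(l - 1)*(l^2 - 5*l) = l*(l - 3)*(l - 1)*(l - 5)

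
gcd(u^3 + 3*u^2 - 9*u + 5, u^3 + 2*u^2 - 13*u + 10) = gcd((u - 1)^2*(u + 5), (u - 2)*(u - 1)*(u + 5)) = u^2 + 4*u - 5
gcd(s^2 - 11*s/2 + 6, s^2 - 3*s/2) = s - 3/2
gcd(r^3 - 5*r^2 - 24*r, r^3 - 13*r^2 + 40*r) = r^2 - 8*r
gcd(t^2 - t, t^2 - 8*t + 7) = t - 1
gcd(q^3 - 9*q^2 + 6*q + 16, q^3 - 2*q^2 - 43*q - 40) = q^2 - 7*q - 8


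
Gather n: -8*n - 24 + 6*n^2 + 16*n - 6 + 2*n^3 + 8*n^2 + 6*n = 2*n^3 + 14*n^2 + 14*n - 30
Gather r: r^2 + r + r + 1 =r^2 + 2*r + 1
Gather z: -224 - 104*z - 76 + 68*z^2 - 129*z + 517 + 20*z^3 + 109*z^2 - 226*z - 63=20*z^3 + 177*z^2 - 459*z + 154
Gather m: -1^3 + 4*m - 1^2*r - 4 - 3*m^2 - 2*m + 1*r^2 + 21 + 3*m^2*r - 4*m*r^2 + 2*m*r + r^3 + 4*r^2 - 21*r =m^2*(3*r - 3) + m*(-4*r^2 + 2*r + 2) + r^3 + 5*r^2 - 22*r + 16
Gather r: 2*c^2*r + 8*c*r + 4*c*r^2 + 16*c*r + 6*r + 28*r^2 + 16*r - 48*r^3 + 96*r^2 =-48*r^3 + r^2*(4*c + 124) + r*(2*c^2 + 24*c + 22)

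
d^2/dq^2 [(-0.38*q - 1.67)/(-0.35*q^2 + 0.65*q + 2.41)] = ((-0.798*q - 0.675)*(-0.35*q^2 + 0.65*q + 2.41) - (0.38*q + 1.67)*(0.7*q - 0.65)*(1.4*q - 1.3))/(-0.35*q^2 + 0.65*q + 2.41)^3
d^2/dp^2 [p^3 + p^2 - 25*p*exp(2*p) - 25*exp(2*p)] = -100*p*exp(2*p) + 6*p - 200*exp(2*p) + 2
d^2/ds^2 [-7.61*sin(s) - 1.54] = 7.61*sin(s)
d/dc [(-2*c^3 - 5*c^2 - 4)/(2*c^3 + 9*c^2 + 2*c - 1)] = 2*(-4*c^4 - 4*c^3 + 10*c^2 + 41*c + 4)/(4*c^6 + 36*c^5 + 89*c^4 + 32*c^3 - 14*c^2 - 4*c + 1)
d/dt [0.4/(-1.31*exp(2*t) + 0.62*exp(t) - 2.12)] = (1.048*exp(t) - 0.248)*exp(t)/(1.31*exp(2*t) - 0.62*exp(t) + 2.12)^2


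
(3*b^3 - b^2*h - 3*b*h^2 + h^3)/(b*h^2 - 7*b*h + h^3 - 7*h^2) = (3*b^2 - 4*b*h + h^2)/(h*(h - 7))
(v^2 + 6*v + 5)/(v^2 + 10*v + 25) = (v + 1)/(v + 5)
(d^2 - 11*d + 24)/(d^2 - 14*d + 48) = (d - 3)/(d - 6)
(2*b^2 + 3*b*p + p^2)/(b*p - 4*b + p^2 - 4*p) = (2*b + p)/(p - 4)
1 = 1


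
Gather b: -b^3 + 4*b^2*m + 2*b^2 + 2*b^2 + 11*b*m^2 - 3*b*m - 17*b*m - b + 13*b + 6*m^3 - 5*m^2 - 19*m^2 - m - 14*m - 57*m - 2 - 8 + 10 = -b^3 + b^2*(4*m + 4) + b*(11*m^2 - 20*m + 12) + 6*m^3 - 24*m^2 - 72*m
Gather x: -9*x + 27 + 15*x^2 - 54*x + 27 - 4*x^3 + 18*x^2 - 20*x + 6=-4*x^3 + 33*x^2 - 83*x + 60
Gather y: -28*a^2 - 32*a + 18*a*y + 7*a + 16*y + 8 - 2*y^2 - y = -28*a^2 - 25*a - 2*y^2 + y*(18*a + 15) + 8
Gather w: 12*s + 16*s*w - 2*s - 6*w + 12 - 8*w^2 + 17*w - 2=10*s - 8*w^2 + w*(16*s + 11) + 10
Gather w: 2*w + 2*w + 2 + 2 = 4*w + 4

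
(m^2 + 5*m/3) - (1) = m^2 + 5*m/3 - 1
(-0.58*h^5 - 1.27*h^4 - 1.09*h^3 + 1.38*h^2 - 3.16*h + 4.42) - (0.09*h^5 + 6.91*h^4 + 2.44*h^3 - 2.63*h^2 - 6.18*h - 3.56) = -0.67*h^5 - 8.18*h^4 - 3.53*h^3 + 4.01*h^2 + 3.02*h + 7.98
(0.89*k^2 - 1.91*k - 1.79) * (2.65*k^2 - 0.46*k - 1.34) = 2.3585*k^4 - 5.4709*k^3 - 5.0575*k^2 + 3.3828*k + 2.3986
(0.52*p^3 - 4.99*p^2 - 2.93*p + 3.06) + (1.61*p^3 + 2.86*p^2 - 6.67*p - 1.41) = 2.13*p^3 - 2.13*p^2 - 9.6*p + 1.65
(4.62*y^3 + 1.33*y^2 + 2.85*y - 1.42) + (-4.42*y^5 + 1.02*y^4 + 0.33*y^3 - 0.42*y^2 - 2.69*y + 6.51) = -4.42*y^5 + 1.02*y^4 + 4.95*y^3 + 0.91*y^2 + 0.16*y + 5.09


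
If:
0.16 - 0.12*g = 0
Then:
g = 1.33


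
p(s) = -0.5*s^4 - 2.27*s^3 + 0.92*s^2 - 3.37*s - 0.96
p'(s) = -2.0*s^3 - 6.81*s^2 + 1.84*s - 3.37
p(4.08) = -292.12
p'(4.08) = -245.06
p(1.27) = -9.71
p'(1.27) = -16.11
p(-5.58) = -43.86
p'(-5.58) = 121.81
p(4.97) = -578.72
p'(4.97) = -407.97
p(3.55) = -182.30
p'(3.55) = -172.14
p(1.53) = -14.83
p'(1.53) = -23.66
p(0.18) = -1.55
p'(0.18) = -3.27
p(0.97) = -5.88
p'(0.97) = -9.82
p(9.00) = -4892.10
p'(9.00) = -1996.42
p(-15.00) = -17394.66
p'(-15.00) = 5186.78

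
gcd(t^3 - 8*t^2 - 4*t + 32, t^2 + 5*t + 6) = t + 2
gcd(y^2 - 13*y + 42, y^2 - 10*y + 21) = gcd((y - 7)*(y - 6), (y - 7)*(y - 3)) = y - 7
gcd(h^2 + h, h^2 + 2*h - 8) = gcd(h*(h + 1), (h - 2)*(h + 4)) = 1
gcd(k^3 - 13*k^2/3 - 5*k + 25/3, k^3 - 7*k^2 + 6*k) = k - 1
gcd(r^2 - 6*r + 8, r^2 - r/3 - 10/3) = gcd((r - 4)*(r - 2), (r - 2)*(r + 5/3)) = r - 2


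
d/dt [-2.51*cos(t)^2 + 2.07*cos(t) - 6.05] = (5.02*cos(t) - 2.07)*sin(t)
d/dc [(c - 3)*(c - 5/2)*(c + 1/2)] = 3*c^2 - 10*c + 19/4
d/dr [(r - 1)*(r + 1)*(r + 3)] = 3*r^2 + 6*r - 1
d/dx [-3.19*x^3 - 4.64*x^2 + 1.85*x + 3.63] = -9.57*x^2 - 9.28*x + 1.85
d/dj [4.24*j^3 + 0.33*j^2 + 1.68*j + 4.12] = 12.72*j^2 + 0.66*j + 1.68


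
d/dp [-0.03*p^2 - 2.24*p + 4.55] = -0.06*p - 2.24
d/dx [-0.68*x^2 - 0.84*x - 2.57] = -1.36*x - 0.84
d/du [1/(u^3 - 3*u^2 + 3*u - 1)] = -3/(u^4 - 4*u^3 + 6*u^2 - 4*u + 1)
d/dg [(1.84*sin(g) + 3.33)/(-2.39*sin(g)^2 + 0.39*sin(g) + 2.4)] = (4.3976*sin(g)^2 + 15.9174*sin(g) + 3.1173)*cos(g)/(5.7121*sin(g)^4 - 1.8642*sin(g)^3 - 11.3199*sin(g)^2 + 1.872*sin(g) + 5.76)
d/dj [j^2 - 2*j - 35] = 2*j - 2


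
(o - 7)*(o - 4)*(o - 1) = o^3 - 12*o^2 + 39*o - 28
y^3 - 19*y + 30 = (y - 3)*(y - 2)*(y + 5)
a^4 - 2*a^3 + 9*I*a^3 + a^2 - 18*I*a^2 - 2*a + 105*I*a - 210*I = (a - 2)*(a - 3*I)*(a + 5*I)*(a + 7*I)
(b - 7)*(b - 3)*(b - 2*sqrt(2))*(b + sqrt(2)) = b^4 - 10*b^3 - sqrt(2)*b^3 + 10*sqrt(2)*b^2 + 17*b^2 - 21*sqrt(2)*b + 40*b - 84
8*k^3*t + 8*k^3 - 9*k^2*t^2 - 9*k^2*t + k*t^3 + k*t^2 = (-8*k + t)*(-k + t)*(k*t + k)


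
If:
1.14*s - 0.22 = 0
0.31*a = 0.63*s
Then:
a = 0.39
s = 0.19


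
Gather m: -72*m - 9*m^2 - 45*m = -9*m^2 - 117*m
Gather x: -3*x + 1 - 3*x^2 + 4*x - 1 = -3*x^2 + x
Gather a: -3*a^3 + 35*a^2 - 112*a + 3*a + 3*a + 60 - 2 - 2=-3*a^3 + 35*a^2 - 106*a + 56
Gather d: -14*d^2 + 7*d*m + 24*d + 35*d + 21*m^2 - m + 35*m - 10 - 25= -14*d^2 + d*(7*m + 59) + 21*m^2 + 34*m - 35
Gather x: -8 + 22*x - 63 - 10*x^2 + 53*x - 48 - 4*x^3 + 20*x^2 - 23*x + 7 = -4*x^3 + 10*x^2 + 52*x - 112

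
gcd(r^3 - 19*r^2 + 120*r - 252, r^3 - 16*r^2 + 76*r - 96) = r - 6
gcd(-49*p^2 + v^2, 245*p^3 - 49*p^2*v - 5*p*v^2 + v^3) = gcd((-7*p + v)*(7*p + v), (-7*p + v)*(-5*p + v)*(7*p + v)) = 49*p^2 - v^2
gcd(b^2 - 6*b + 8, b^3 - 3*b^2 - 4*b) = b - 4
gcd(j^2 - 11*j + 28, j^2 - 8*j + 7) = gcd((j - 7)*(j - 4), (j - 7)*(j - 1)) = j - 7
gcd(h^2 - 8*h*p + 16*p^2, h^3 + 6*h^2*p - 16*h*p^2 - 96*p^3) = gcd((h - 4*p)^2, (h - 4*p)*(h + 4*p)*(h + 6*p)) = -h + 4*p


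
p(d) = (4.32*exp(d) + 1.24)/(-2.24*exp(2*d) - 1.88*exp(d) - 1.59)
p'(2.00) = 0.22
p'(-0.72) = 0.02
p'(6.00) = 0.00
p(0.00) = -0.97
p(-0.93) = -1.10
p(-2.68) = -0.89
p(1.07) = -0.53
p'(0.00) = 0.33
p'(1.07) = 0.40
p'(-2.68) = -0.09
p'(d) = (4.32*exp(d) + 1.24)*(4.48*exp(2*d) + 1.88*exp(d))/(-2.24*exp(2*d) - 1.88*exp(d) - 1.59)^2 + 4.32*exp(d)/(-2.24*exp(2*d) - 1.88*exp(d) - 1.59)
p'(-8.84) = -0.00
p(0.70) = -0.69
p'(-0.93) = -0.05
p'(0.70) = 0.44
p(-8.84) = -0.78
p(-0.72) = -1.10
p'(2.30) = 0.17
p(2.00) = -0.24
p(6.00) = 0.00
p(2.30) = -0.18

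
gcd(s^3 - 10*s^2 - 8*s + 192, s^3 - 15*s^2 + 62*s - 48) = s^2 - 14*s + 48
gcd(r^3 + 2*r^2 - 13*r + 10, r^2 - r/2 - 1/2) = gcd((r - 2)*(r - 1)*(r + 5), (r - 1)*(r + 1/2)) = r - 1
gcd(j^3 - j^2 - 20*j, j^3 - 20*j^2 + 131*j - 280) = j - 5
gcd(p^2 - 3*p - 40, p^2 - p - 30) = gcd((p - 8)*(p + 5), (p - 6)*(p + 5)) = p + 5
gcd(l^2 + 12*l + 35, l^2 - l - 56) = l + 7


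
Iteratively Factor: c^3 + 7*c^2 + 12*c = (c + 4)*(c^2 + 3*c) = (c + 3)*(c + 4)*(c)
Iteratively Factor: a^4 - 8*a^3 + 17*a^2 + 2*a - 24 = (a + 1)*(a^3 - 9*a^2 + 26*a - 24) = (a - 2)*(a + 1)*(a^2 - 7*a + 12) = (a - 3)*(a - 2)*(a + 1)*(a - 4)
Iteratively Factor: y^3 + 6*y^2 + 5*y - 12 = (y + 4)*(y^2 + 2*y - 3) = (y - 1)*(y + 4)*(y + 3)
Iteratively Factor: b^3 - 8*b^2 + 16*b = (b - 4)*(b^2 - 4*b) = b*(b - 4)*(b - 4)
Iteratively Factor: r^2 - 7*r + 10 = (r - 2)*(r - 5)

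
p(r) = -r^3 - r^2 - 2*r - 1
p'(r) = -3*r^2 - 2*r - 2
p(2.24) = -21.74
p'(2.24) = -21.53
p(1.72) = -12.49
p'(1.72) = -14.32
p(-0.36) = -0.36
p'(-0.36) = -1.67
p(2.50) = -27.88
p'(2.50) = -25.75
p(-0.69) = 0.23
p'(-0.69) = -2.05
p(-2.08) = 7.83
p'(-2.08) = -10.82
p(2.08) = -18.49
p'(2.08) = -19.14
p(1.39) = -8.40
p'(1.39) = -10.58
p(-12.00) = 1607.00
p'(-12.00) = -410.00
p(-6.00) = 191.00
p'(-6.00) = -98.00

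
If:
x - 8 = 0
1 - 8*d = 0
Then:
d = 1/8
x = 8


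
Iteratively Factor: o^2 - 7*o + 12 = (o - 3)*(o - 4)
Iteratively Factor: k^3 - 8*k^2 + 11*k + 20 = (k - 4)*(k^2 - 4*k - 5) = (k - 5)*(k - 4)*(k + 1)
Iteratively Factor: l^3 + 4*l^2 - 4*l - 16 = (l + 4)*(l^2 - 4) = (l - 2)*(l + 4)*(l + 2)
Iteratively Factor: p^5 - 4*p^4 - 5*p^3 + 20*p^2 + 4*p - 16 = (p - 4)*(p^4 - 5*p^2 + 4) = (p - 4)*(p - 2)*(p^3 + 2*p^2 - p - 2) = (p - 4)*(p - 2)*(p + 2)*(p^2 - 1) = (p - 4)*(p - 2)*(p + 1)*(p + 2)*(p - 1)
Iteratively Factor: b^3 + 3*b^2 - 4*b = (b - 1)*(b^2 + 4*b) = (b - 1)*(b + 4)*(b)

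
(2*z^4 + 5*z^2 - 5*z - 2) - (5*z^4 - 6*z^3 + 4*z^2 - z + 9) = -3*z^4 + 6*z^3 + z^2 - 4*z - 11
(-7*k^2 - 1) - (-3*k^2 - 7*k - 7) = -4*k^2 + 7*k + 6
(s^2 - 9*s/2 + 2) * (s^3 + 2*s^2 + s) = s^5 - 5*s^4/2 - 6*s^3 - s^2/2 + 2*s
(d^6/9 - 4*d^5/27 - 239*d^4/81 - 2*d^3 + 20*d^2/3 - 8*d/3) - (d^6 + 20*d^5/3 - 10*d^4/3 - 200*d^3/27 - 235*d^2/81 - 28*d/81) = -8*d^6/9 - 184*d^5/27 + 31*d^4/81 + 146*d^3/27 + 775*d^2/81 - 188*d/81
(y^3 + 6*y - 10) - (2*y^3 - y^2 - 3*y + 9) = -y^3 + y^2 + 9*y - 19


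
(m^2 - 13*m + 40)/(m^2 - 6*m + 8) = (m^2 - 13*m + 40)/(m^2 - 6*m + 8)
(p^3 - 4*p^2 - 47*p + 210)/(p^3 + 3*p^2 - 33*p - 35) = (p - 6)/(p + 1)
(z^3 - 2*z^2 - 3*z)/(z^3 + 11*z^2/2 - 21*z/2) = 2*(z^2 - 2*z - 3)/(2*z^2 + 11*z - 21)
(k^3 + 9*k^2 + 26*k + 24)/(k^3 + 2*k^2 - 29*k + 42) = (k^3 + 9*k^2 + 26*k + 24)/(k^3 + 2*k^2 - 29*k + 42)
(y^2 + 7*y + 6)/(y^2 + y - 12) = (y^2 + 7*y + 6)/(y^2 + y - 12)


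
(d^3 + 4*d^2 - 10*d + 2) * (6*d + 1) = 6*d^4 + 25*d^3 - 56*d^2 + 2*d + 2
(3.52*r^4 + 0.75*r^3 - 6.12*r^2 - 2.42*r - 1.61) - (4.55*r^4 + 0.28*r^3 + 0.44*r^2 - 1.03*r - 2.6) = -1.03*r^4 + 0.47*r^3 - 6.56*r^2 - 1.39*r + 0.99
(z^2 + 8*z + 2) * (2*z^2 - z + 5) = 2*z^4 + 15*z^3 + z^2 + 38*z + 10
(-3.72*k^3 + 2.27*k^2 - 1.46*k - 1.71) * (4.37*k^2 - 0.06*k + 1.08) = -16.2564*k^5 + 10.1431*k^4 - 10.534*k^3 - 4.9335*k^2 - 1.4742*k - 1.8468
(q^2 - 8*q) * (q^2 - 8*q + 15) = q^4 - 16*q^3 + 79*q^2 - 120*q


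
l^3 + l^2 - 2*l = l*(l - 1)*(l + 2)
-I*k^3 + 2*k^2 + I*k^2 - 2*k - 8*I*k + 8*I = (k - 2*I)*(k + 4*I)*(-I*k + I)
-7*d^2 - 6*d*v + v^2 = (-7*d + v)*(d + v)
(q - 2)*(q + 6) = q^2 + 4*q - 12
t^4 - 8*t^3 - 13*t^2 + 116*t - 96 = (t - 8)*(t - 3)*(t - 1)*(t + 4)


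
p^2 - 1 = (p - 1)*(p + 1)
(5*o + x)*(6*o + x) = 30*o^2 + 11*o*x + x^2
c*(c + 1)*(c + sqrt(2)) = c^3 + c^2 + sqrt(2)*c^2 + sqrt(2)*c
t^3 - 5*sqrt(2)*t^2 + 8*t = t*(t - 4*sqrt(2))*(t - sqrt(2))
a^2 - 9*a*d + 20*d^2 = (a - 5*d)*(a - 4*d)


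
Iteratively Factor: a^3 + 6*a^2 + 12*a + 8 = (a + 2)*(a^2 + 4*a + 4) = (a + 2)^2*(a + 2)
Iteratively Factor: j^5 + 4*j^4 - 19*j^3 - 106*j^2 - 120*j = (j + 4)*(j^4 - 19*j^2 - 30*j) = j*(j + 4)*(j^3 - 19*j - 30) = j*(j + 2)*(j + 4)*(j^2 - 2*j - 15) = j*(j + 2)*(j + 3)*(j + 4)*(j - 5)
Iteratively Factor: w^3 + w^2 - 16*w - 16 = (w - 4)*(w^2 + 5*w + 4) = (w - 4)*(w + 1)*(w + 4)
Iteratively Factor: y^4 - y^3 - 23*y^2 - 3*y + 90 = (y + 3)*(y^3 - 4*y^2 - 11*y + 30) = (y + 3)^2*(y^2 - 7*y + 10) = (y - 2)*(y + 3)^2*(y - 5)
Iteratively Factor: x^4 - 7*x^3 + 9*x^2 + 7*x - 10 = (x - 2)*(x^3 - 5*x^2 - x + 5) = (x - 5)*(x - 2)*(x^2 - 1) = (x - 5)*(x - 2)*(x - 1)*(x + 1)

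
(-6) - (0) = -6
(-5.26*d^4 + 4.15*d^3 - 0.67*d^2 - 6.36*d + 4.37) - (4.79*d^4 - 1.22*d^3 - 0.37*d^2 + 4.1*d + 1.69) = -10.05*d^4 + 5.37*d^3 - 0.3*d^2 - 10.46*d + 2.68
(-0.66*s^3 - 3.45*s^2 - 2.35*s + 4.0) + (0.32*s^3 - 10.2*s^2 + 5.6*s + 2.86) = -0.34*s^3 - 13.65*s^2 + 3.25*s + 6.86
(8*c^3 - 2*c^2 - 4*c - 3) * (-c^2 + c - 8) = -8*c^5 + 10*c^4 - 62*c^3 + 15*c^2 + 29*c + 24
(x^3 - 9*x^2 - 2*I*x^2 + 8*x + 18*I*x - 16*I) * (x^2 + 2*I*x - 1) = x^5 - 9*x^4 + 11*x^3 - 27*x^2 + 2*I*x^2 + 24*x - 18*I*x + 16*I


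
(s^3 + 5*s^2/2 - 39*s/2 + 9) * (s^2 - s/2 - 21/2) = s^5 + 2*s^4 - 125*s^3/4 - 15*s^2/2 + 801*s/4 - 189/2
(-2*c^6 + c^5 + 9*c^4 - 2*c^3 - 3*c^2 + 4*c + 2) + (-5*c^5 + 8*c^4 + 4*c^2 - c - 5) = -2*c^6 - 4*c^5 + 17*c^4 - 2*c^3 + c^2 + 3*c - 3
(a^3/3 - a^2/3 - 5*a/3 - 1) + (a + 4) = a^3/3 - a^2/3 - 2*a/3 + 3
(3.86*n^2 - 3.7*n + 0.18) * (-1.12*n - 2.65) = -4.3232*n^3 - 6.085*n^2 + 9.6034*n - 0.477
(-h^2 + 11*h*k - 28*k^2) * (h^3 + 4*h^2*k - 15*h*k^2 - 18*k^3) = -h^5 + 7*h^4*k + 31*h^3*k^2 - 259*h^2*k^3 + 222*h*k^4 + 504*k^5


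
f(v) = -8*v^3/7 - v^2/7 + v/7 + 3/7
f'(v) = -24*v^2/7 - 2*v/7 + 1/7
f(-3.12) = 33.30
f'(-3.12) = -32.34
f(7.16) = -425.37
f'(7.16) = -177.67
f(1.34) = -2.39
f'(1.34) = -6.40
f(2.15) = -11.28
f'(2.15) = -16.32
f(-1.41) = 3.15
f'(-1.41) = -6.27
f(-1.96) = 8.20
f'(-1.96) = -12.47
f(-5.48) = 183.43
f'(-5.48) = -101.25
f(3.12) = -35.23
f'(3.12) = -34.12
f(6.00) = -250.71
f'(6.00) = -125.00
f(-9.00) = 820.71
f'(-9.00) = -275.00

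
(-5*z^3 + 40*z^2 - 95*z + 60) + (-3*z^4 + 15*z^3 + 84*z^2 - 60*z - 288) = -3*z^4 + 10*z^3 + 124*z^2 - 155*z - 228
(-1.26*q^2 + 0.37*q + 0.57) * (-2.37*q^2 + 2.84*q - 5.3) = 2.9862*q^4 - 4.4553*q^3 + 6.3779*q^2 - 0.3422*q - 3.021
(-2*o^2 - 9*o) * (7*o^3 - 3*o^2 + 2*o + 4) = -14*o^5 - 57*o^4 + 23*o^3 - 26*o^2 - 36*o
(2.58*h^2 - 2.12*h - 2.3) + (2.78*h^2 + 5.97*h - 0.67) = 5.36*h^2 + 3.85*h - 2.97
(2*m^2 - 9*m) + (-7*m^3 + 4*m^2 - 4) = -7*m^3 + 6*m^2 - 9*m - 4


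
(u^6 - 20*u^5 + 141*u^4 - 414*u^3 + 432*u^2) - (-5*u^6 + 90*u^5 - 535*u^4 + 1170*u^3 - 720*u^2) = 6*u^6 - 110*u^5 + 676*u^4 - 1584*u^3 + 1152*u^2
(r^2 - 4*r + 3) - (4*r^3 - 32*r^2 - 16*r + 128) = -4*r^3 + 33*r^2 + 12*r - 125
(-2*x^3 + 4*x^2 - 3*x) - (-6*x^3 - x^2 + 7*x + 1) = 4*x^3 + 5*x^2 - 10*x - 1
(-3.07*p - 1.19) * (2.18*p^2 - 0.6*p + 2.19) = -6.6926*p^3 - 0.7522*p^2 - 6.0093*p - 2.6061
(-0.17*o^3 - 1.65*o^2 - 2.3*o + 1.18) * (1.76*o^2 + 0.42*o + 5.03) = -0.2992*o^5 - 2.9754*o^4 - 5.5961*o^3 - 7.1887*o^2 - 11.0734*o + 5.9354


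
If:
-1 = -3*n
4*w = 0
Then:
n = 1/3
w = 0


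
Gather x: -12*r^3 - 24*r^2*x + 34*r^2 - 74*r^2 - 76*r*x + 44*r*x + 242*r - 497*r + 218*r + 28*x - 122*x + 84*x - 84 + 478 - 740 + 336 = -12*r^3 - 40*r^2 - 37*r + x*(-24*r^2 - 32*r - 10) - 10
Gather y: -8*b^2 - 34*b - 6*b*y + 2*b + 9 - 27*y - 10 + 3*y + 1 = -8*b^2 - 32*b + y*(-6*b - 24)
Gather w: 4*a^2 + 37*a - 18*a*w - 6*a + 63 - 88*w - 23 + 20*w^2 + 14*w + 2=4*a^2 + 31*a + 20*w^2 + w*(-18*a - 74) + 42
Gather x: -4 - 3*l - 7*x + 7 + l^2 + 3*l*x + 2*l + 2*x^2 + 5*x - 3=l^2 - l + 2*x^2 + x*(3*l - 2)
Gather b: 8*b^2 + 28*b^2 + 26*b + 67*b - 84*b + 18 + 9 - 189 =36*b^2 + 9*b - 162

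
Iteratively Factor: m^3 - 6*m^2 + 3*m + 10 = (m + 1)*(m^2 - 7*m + 10) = (m - 2)*(m + 1)*(m - 5)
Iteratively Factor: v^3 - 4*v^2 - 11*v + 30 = (v + 3)*(v^2 - 7*v + 10) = (v - 5)*(v + 3)*(v - 2)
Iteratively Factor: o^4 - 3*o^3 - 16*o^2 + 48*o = (o - 4)*(o^3 + o^2 - 12*o) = (o - 4)*(o - 3)*(o^2 + 4*o) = (o - 4)*(o - 3)*(o + 4)*(o)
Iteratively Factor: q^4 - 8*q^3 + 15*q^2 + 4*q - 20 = (q - 2)*(q^3 - 6*q^2 + 3*q + 10) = (q - 5)*(q - 2)*(q^2 - q - 2) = (q - 5)*(q - 2)^2*(q + 1)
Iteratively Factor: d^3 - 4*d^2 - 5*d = (d - 5)*(d^2 + d) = d*(d - 5)*(d + 1)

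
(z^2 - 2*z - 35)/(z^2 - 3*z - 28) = (z + 5)/(z + 4)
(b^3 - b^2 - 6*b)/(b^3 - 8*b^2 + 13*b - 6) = b*(b^2 - b - 6)/(b^3 - 8*b^2 + 13*b - 6)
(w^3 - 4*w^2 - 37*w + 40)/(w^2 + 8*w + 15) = (w^2 - 9*w + 8)/(w + 3)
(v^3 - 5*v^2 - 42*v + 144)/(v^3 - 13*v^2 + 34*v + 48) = (v^2 + 3*v - 18)/(v^2 - 5*v - 6)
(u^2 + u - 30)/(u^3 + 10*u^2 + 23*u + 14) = (u^2 + u - 30)/(u^3 + 10*u^2 + 23*u + 14)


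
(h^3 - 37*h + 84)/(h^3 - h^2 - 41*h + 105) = (h - 4)/(h - 5)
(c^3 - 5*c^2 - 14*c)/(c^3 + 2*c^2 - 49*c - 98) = c/(c + 7)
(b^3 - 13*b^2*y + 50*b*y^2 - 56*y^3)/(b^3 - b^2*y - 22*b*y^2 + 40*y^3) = (b - 7*y)/(b + 5*y)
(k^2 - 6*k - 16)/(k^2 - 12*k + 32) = (k + 2)/(k - 4)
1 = 1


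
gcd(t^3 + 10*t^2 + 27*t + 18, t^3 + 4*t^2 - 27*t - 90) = t^2 + 9*t + 18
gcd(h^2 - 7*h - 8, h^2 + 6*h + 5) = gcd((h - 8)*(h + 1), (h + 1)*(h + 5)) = h + 1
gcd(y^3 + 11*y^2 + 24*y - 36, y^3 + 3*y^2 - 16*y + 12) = y^2 + 5*y - 6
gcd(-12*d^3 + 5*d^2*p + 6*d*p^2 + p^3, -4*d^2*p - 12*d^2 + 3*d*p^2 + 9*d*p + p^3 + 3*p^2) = -4*d^2 + 3*d*p + p^2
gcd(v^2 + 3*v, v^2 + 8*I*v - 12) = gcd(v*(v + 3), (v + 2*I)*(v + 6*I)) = 1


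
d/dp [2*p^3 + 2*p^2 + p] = 6*p^2 + 4*p + 1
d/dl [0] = 0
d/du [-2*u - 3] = -2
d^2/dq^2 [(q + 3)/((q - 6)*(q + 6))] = 2*(q^3 + 9*q^2 + 108*q + 108)/(q^6 - 108*q^4 + 3888*q^2 - 46656)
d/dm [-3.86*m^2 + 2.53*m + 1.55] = 2.53 - 7.72*m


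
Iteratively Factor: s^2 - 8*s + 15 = (s - 3)*(s - 5)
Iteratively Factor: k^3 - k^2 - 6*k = (k)*(k^2 - k - 6) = k*(k - 3)*(k + 2)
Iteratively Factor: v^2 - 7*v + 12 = (v - 4)*(v - 3)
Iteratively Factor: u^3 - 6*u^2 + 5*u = (u - 5)*(u^2 - u) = u*(u - 5)*(u - 1)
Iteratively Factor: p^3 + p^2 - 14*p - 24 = (p + 2)*(p^2 - p - 12) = (p - 4)*(p + 2)*(p + 3)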